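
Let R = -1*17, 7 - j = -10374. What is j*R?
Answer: -176477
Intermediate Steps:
j = 10381 (j = 7 - 1*(-10374) = 7 + 10374 = 10381)
R = -17
j*R = 10381*(-17) = -176477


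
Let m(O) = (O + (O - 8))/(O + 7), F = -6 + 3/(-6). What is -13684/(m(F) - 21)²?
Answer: -13684/3969 ≈ -3.4477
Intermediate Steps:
F = -13/2 (F = -6 + 3*(-⅙) = -6 - ½ = -13/2 ≈ -6.5000)
m(O) = (-8 + 2*O)/(7 + O) (m(O) = (O + (-8 + O))/(7 + O) = (-8 + 2*O)/(7 + O))
-13684/(m(F) - 21)² = -13684/(2*(-4 - 13/2)/(7 - 13/2) - 21)² = -13684/(2*(-21/2)/(½) - 21)² = -13684/(2*2*(-21/2) - 21)² = -13684/(-42 - 21)² = -13684/((-63)²) = -13684/3969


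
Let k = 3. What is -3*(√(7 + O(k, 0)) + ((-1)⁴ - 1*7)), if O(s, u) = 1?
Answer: 18 - 6*√2 ≈ 9.5147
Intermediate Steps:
-3*(√(7 + O(k, 0)) + ((-1)⁴ - 1*7)) = -3*(√(7 + 1) + ((-1)⁴ - 1*7)) = -3*(√8 + (1 - 7)) = -3*(2*√2 - 6) = -3*(-6 + 2*√2) = 18 - 6*√2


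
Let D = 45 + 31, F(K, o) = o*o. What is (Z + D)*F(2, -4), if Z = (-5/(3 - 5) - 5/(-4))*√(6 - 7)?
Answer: 1216 + 60*I ≈ 1216.0 + 60.0*I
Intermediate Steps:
F(K, o) = o²
D = 76
Z = 15*I/4 (Z = (-5/(-2) - 5*(-¼))*√(-1) = (-5*(-½) + 5/4)*I = (5/2 + 5/4)*I = 15*I/4 ≈ 3.75*I)
(Z + D)*F(2, -4) = (15*I/4 + 76)*(-4)² = (76 + 15*I/4)*16 = 1216 + 60*I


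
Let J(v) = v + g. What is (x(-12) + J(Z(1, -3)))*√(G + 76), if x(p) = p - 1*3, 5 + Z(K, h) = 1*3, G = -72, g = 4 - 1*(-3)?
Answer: -20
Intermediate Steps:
g = 7 (g = 4 + 3 = 7)
Z(K, h) = -2 (Z(K, h) = -5 + 1*3 = -5 + 3 = -2)
J(v) = 7 + v (J(v) = v + 7 = 7 + v)
x(p) = -3 + p (x(p) = p - 3 = -3 + p)
(x(-12) + J(Z(1, -3)))*√(G + 76) = ((-3 - 12) + (7 - 2))*√(-72 + 76) = (-15 + 5)*√4 = -10*2 = -20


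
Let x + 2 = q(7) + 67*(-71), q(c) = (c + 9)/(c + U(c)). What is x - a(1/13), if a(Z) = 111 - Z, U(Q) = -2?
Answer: -316337/65 ≈ -4866.7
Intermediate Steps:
q(c) = (9 + c)/(-2 + c) (q(c) = (c + 9)/(c - 2) = (9 + c)/(-2 + c))
x = -23779/5 (x = -2 + ((9 + 7)/(-2 + 7) + 67*(-71)) = -2 + (16/5 - 4757) = -2 - 23769/5 = -23779/5 ≈ -4755.8)
x - a(1/13) = -23779/5 - (111 - 1/13) = -23779/5 - 1*1442/13 = -23779/5 - 1442/13 = -316337/65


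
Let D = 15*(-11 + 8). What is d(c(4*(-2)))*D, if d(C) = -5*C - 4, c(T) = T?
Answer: -1620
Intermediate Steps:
d(C) = -4 - 5*C
D = -45 (D = 15*(-3) = -45)
d(c(4*(-2)))*D = (-4 - 20*(-2))*(-45) = (-4 - 5*(-8))*(-45) = (-4 + 40)*(-45) = 36*(-45) = -1620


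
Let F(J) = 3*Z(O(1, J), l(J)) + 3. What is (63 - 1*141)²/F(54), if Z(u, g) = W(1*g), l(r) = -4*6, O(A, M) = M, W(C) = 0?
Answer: 2028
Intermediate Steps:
l(r) = -24
Z(u, g) = 0
F(J) = 3 (F(J) = 3*0 + 3 = 0 + 3 = 3)
(63 - 1*141)²/F(54) = (63 - 1*141)²/3 = (63 - 141)²*(⅓) = (-78)²*(⅓) = 6084*(⅓) = 2028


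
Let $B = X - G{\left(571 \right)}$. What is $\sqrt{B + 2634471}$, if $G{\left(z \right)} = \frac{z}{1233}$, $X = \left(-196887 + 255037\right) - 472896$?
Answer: $\frac{\sqrt{374958088498}}{411} \approx 1489.9$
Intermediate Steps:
$X = -414746$ ($X = 58150 - 472896 = -414746$)
$G{\left(z \right)} = \frac{z}{1233}$ ($G{\left(z \right)} = z \frac{1}{1233} = \frac{z}{1233}$)
$B = - \frac{511382389}{1233}$ ($B = -414746 - \frac{1}{1233} \cdot 571 = -414746 - \frac{571}{1233} = - \frac{511382389}{1233} \approx -4.1475 \cdot 10^{5}$)
$\sqrt{B + 2634471} = \sqrt{- \frac{511382389}{1233} + 2634471} = \sqrt{\frac{2736920354}{1233}} = \frac{\sqrt{374958088498}}{411}$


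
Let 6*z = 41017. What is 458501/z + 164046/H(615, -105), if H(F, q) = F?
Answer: 2806847824/8408485 ≈ 333.81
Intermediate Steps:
z = 41017/6 (z = (⅙)*41017 = 41017/6 ≈ 6836.2)
458501/z + 164046/H(615, -105) = 458501/(41017/6) + 164046/615 = 458501*(6/41017) + 164046*(1/615) = 2751006/41017 + 54682/205 = 2806847824/8408485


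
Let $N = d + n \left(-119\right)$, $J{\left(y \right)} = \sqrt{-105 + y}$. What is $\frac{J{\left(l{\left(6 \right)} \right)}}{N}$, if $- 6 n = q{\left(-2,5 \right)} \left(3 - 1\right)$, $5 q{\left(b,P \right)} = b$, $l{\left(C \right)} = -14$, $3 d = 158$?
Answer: $\frac{5 i \sqrt{119}}{184} \approx 0.29643 i$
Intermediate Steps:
$d = \frac{158}{3}$ ($d = \frac{1}{3} \cdot 158 = \frac{158}{3} \approx 52.667$)
$q{\left(b,P \right)} = \frac{b}{5}$
$n = \frac{2}{15}$ ($n = - \frac{\frac{1}{5} \left(-2\right) \left(3 - 1\right)}{6} = - \frac{\left(- \frac{2}{5}\right) 2}{6} = \left(- \frac{1}{6}\right) \left(- \frac{4}{5}\right) = \frac{2}{15} \approx 0.13333$)
$N = \frac{184}{5}$ ($N = \frac{158}{3} + \frac{2}{15} \left(-119\right) = \frac{158}{3} - \frac{238}{15} = \frac{184}{5} \approx 36.8$)
$\frac{J{\left(l{\left(6 \right)} \right)}}{N} = \frac{\sqrt{-105 - 14}}{\frac{184}{5}} = \sqrt{-119} \cdot \frac{5}{184} = i \sqrt{119} \cdot \frac{5}{184} = \frac{5 i \sqrt{119}}{184}$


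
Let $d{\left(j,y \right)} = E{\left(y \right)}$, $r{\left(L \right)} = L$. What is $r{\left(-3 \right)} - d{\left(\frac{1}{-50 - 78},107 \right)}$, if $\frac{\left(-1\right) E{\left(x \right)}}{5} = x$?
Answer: $532$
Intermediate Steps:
$E{\left(x \right)} = - 5 x$
$d{\left(j,y \right)} = - 5 y$
$r{\left(-3 \right)} - d{\left(\frac{1}{-50 - 78},107 \right)} = -3 - \left(-5\right) 107 = -3 - -535 = -3 + 535 = 532$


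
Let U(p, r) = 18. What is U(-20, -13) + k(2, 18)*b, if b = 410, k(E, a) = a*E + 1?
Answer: 15188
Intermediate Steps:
k(E, a) = 1 + E*a (k(E, a) = E*a + 1 = 1 + E*a)
U(-20, -13) + k(2, 18)*b = 18 + (1 + 2*18)*410 = 18 + (1 + 36)*410 = 18 + 37*410 = 18 + 15170 = 15188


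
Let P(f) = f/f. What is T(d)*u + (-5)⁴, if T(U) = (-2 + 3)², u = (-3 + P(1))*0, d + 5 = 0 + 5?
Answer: 625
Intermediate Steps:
P(f) = 1
d = 0 (d = -5 + (0 + 5) = -5 + 5 = 0)
u = 0 (u = (-3 + 1)*0 = -2*0 = 0)
T(U) = 1 (T(U) = 1² = 1)
T(d)*u + (-5)⁴ = 1*0 + (-5)⁴ = 0 + 625 = 625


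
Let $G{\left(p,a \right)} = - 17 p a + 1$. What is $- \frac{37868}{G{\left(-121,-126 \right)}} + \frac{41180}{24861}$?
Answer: $\frac{11614509928}{6443498841} \approx 1.8025$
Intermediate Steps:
$G{\left(p,a \right)} = 1 - 17 a p$ ($G{\left(p,a \right)} = - 17 a p + 1 = 1 - 17 a p$)
$- \frac{37868}{G{\left(-121,-126 \right)}} + \frac{41180}{24861} = - \frac{37868}{1 - \left(-2142\right) \left(-121\right)} + \frac{41180}{24861} = - \frac{37868}{1 - 259182} + 41180 \cdot \frac{1}{24861} = - \frac{37868}{-259181} + \frac{41180}{24861} = \left(-37868\right) \left(- \frac{1}{259181}\right) + \frac{41180}{24861} = \frac{37868}{259181} + \frac{41180}{24861} = \frac{11614509928}{6443498841}$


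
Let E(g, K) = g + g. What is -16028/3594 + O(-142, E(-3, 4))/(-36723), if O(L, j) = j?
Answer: -98095780/21997077 ≈ -4.4595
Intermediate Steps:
E(g, K) = 2*g
-16028/3594 + O(-142, E(-3, 4))/(-36723) = -16028/3594 + (2*(-3))/(-36723) = -16028*1/3594 - 6*(-1/36723) = -8014/1797 + 2/12241 = -98095780/21997077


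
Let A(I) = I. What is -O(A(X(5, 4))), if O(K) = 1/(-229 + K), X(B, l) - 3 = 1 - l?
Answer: 1/229 ≈ 0.0043668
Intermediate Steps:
X(B, l) = 4 - l (X(B, l) = 3 + (1 - l) = 4 - l)
-O(A(X(5, 4))) = -1/(-229 + (4 - 1*4)) = -1/(-229 + (4 - 4)) = -1/(-229 + 0) = -1/(-229) = -1*(-1/229) = 1/229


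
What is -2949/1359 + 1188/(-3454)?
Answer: -178793/71121 ≈ -2.5139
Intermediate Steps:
-2949/1359 + 1188/(-3454) = -2949*1/1359 + 1188*(-1/3454) = -983/453 - 54/157 = -178793/71121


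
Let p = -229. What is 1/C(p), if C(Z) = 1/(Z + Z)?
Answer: -458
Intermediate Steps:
C(Z) = 1/(2*Z)
1/C(p) = 1/((1/2)/(-229)) = 1/((1/2)*(-1/229)) = 1/(-1/458) = -458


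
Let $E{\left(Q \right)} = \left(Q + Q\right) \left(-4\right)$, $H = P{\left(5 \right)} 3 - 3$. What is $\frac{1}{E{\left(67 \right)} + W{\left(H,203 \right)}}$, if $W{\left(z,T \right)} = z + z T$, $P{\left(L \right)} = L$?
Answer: $\frac{1}{1912} \approx 0.00052301$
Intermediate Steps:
$H = 12$ ($H = 5 \cdot 3 - 3 = 15 - 3 = 12$)
$W{\left(z,T \right)} = z + T z$
$E{\left(Q \right)} = - 8 Q$ ($E{\left(Q \right)} = 2 Q \left(-4\right) = - 8 Q$)
$\frac{1}{E{\left(67 \right)} + W{\left(H,203 \right)}} = \frac{1}{\left(-8\right) 67 + 12 \left(1 + 203\right)} = \frac{1}{-536 + 12 \cdot 204} = \frac{1}{-536 + 2448} = \frac{1}{1912}$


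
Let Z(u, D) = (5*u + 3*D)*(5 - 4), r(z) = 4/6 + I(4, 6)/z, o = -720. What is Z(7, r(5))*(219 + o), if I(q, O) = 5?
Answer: -20040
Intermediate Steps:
r(z) = 2/3 + 5/z (r(z) = 4/6 + 5/z = 4*(1/6) + 5/z = 2/3 + 5/z)
Z(u, D) = 3*D + 5*u (Z(u, D) = (3*D + 5*u)*1 = 3*D + 5*u)
Z(7, r(5))*(219 + o) = (3*(2/3 + 5/5) + 5*7)*(219 - 720) = (3*(2/3 + 5*(1/5)) + 35)*(-501) = (3*(2/3 + 1) + 35)*(-501) = (3*(5/3) + 35)*(-501) = (5 + 35)*(-501) = 40*(-501) = -20040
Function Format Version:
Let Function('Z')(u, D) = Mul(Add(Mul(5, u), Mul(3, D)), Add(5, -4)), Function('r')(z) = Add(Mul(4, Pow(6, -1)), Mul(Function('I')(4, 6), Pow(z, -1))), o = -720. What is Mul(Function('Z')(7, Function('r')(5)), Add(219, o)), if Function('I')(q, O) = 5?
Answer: -20040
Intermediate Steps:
Function('r')(z) = Add(Rational(2, 3), Mul(5, Pow(z, -1))) (Function('r')(z) = Add(Mul(4, Pow(6, -1)), Mul(5, Pow(z, -1))) = Add(Mul(4, Rational(1, 6)), Mul(5, Pow(z, -1))) = Add(Rational(2, 3), Mul(5, Pow(z, -1))))
Function('Z')(u, D) = Add(Mul(3, D), Mul(5, u)) (Function('Z')(u, D) = Mul(Add(Mul(3, D), Mul(5, u)), 1) = Add(Mul(3, D), Mul(5, u)))
Mul(Function('Z')(7, Function('r')(5)), Add(219, o)) = Mul(Add(Mul(3, Add(Rational(2, 3), Mul(5, Pow(5, -1)))), Mul(5, 7)), Add(219, -720)) = Mul(Add(Mul(3, Add(Rational(2, 3), Mul(5, Rational(1, 5)))), 35), -501) = Mul(Add(Mul(3, Add(Rational(2, 3), 1)), 35), -501) = Mul(Add(Mul(3, Rational(5, 3)), 35), -501) = Mul(Add(5, 35), -501) = Mul(40, -501) = -20040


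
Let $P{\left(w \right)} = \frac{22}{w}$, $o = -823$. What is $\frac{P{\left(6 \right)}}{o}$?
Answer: $- \frac{11}{2469} \approx -0.0044552$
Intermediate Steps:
$\frac{P{\left(6 \right)}}{o} = \frac{22 \cdot \frac{1}{6}}{-823} = 22 \cdot \frac{1}{6} \left(- \frac{1}{823}\right) = \frac{11}{3} \left(- \frac{1}{823}\right) = - \frac{11}{2469}$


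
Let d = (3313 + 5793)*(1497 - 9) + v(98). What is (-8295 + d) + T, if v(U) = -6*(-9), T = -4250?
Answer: 13537237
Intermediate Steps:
v(U) = 54
d = 13549782 (d = (3313 + 5793)*(1497 - 9) + 54 = 9106*1488 + 54 = 13549728 + 54 = 13549782)
(-8295 + d) + T = (-8295 + 13549782) - 4250 = 13541487 - 4250 = 13537237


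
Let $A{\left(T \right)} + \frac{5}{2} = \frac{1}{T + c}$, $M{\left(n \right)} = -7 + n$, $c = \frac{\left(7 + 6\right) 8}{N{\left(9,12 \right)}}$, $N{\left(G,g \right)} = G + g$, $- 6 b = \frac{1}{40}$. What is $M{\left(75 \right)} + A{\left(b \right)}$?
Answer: $\frac{364121}{5542} \approx 65.702$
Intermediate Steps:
$b = - \frac{1}{240}$ ($b = - \frac{1}{6 \cdot 40} = \left(- \frac{1}{6}\right) \frac{1}{40} = - \frac{1}{240} \approx -0.0041667$)
$c = \frac{104}{21}$ ($c = \frac{\left(7 + 6\right) 8}{9 + 12} = \frac{13 \cdot 8}{21} = 104 \cdot \frac{1}{21} = \frac{104}{21} \approx 4.9524$)
$A{\left(T \right)} = - \frac{5}{2} + \frac{1}{\frac{104}{21} + T}$ ($A{\left(T \right)} = - \frac{5}{2} + \frac{1}{T + \frac{104}{21}} = - \frac{5}{2} + \frac{1}{\frac{104}{21} + T}$)
$M{\left(75 \right)} + A{\left(b \right)} = \left(-7 + 75\right) + \frac{-478 - - \frac{7}{16}}{2 \left(104 + 21 \left(- \frac{1}{240}\right)\right)} = 68 + \frac{-478 + \frac{7}{16}}{2 \left(104 - \frac{7}{80}\right)} = 68 + \frac{1}{2} \frac{1}{\frac{8313}{80}} \left(- \frac{7641}{16}\right) = 68 + \frac{1}{2} \cdot \frac{80}{8313} \left(- \frac{7641}{16}\right) = 68 - \frac{12735}{5542} = \frac{364121}{5542}$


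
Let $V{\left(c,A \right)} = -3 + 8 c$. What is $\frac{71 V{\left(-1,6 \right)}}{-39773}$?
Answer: $\frac{781}{39773} \approx 0.019636$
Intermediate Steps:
$\frac{71 V{\left(-1,6 \right)}}{-39773} = \frac{71 \left(-3 + 8 \left(-1\right)\right)}{-39773} = 71 \left(-3 - 8\right) \left(- \frac{1}{39773}\right) = 71 \left(-11\right) \left(- \frac{1}{39773}\right) = \left(-781\right) \left(- \frac{1}{39773}\right) = \frac{781}{39773}$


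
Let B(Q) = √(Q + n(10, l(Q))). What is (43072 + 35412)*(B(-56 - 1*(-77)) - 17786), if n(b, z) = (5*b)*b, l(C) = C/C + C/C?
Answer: -1395916424 + 78484*√521 ≈ -1.3941e+9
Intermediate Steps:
l(C) = 2 (l(C) = 1 + 1 = 2)
n(b, z) = 5*b²
B(Q) = √(500 + Q) (B(Q) = √(Q + 5*10²) = √(Q + 5*100) = √(Q + 500) = √(500 + Q))
(43072 + 35412)*(B(-56 - 1*(-77)) - 17786) = (43072 + 35412)*(√(500 + (-56 - 1*(-77))) - 17786) = 78484*(√(500 + (-56 + 77)) - 17786) = 78484*(√(500 + 21) - 17786) = 78484*(√521 - 17786) = 78484*(-17786 + √521) = -1395916424 + 78484*√521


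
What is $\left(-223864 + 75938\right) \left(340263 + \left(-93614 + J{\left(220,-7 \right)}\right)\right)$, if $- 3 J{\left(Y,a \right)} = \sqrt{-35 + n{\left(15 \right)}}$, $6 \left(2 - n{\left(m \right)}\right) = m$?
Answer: $-36485799974 + \frac{73963 i \sqrt{142}}{3} \approx -3.6486 \cdot 10^{10} + 2.9379 \cdot 10^{5} i$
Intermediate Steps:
$n{\left(m \right)} = 2 - \frac{m}{6}$
$J{\left(Y,a \right)} = - \frac{i \sqrt{142}}{6}$ ($J{\left(Y,a \right)} = - \frac{\sqrt{-35 + \left(2 - \frac{5}{2}\right)}}{3} = - \frac{\sqrt{-35 - \frac{1}{2}}}{3} = - \frac{\sqrt{- \frac{71}{2}}}{3} = - \frac{\frac{1}{2} i \sqrt{142}}{3} = - \frac{i \sqrt{142}}{6}$)
$\left(-223864 + 75938\right) \left(340263 + \left(-93614 + J{\left(220,-7 \right)}\right)\right) = \left(-223864 + 75938\right) \left(340263 - \left(93614 + \frac{i \sqrt{142}}{6}\right)\right) = - 147926 \left(246649 - \frac{i \sqrt{142}}{6}\right) = -36485799974 + \frac{73963 i \sqrt{142}}{3}$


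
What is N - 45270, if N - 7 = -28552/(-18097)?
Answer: -819095959/18097 ≈ -45261.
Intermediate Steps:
N = 155231/18097 (N = 7 - 28552/(-18097) = 7 - 28552*(-1/18097) = 7 + 28552/18097 = 155231/18097 ≈ 8.5777)
N - 45270 = 155231/18097 - 45270 = -819095959/18097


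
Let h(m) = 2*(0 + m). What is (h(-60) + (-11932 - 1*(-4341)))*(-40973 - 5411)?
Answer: 357667024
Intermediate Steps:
h(m) = 2*m
(h(-60) + (-11932 - 1*(-4341)))*(-40973 - 5411) = (2*(-60) + (-11932 - 1*(-4341)))*(-40973 - 5411) = (-120 + (-11932 + 4341))*(-46384) = (-120 - 7591)*(-46384) = -7711*(-46384) = 357667024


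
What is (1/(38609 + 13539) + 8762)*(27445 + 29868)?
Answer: 26187500492201/52148 ≈ 5.0218e+8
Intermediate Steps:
(1/(38609 + 13539) + 8762)*(27445 + 29868) = (1/52148 + 8762)*57313 = (456920777/52148)*57313 = 26187500492201/52148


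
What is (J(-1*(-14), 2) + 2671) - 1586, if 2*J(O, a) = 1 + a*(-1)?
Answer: 2169/2 ≈ 1084.5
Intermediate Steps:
J(O, a) = ½ - a/2 (J(O, a) = (1 + a*(-1))/2 = (1 - a)/2 = ½ - a/2)
(J(-1*(-14), 2) + 2671) - 1586 = ((½ - ½*2) + 2671) - 1586 = ((½ - 1) + 2671) - 1586 = (-½ + 2671) - 1586 = 5341/2 - 1586 = 2169/2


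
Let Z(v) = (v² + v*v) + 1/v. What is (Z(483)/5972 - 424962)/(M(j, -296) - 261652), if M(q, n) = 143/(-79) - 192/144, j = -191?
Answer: 8801801753293/5420390958668 ≈ 1.6238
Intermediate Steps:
Z(v) = 1/v + 2*v² (Z(v) = (v² + v²) + 1/v = 2*v² + 1/v = 1/v + 2*v²)
M(q, n) = -745/237 (M(q, n) = 143*(-1/79) - 192*1/144 = -143/79 - 4/3 = -745/237)
(Z(483)/5972 - 424962)/(M(j, -296) - 261652) = (((1 + 2*483³)/483)/5972 - 424962)/(-745/237 - 261652) = (((1 + 2*112678587)/483)*(1/5972) - 424962)/(-62012269/237) = (((1 + 225357174)/483)*(1/5972) - 424962)*(-237/62012269) = (((1/483)*225357175)*(1/5972) - 424962)*(-237/62012269) = ((225357175/483)*(1/5972) - 424962)*(-237/62012269) = (225357175/2884476 - 424962)*(-237/62012269) = -1225567332737/2884476*(-237/62012269) = 8801801753293/5420390958668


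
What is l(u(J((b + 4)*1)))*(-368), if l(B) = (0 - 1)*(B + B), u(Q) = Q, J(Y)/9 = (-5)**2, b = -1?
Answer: 165600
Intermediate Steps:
J(Y) = 225 (J(Y) = 9*(-5)**2 = 9*25 = 225)
l(B) = -2*B
l(u(J((b + 4)*1)))*(-368) = -2*225*(-368) = -450*(-368) = 165600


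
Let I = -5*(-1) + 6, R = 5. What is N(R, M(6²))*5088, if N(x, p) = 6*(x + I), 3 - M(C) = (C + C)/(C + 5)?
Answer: 488448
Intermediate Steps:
I = 11 (I = 5 + 6 = 11)
M(C) = 3 - 2*C/(5 + C) (M(C) = 3 - (C + C)/(C + 5) = 3 - 2*C/(5 + C))
N(x, p) = 66 + 6*x (N(x, p) = 6*(x + 11) = 6*(11 + x) = 66 + 6*x)
N(R, M(6²))*5088 = (66 + 6*5)*5088 = (66 + 30)*5088 = 96*5088 = 488448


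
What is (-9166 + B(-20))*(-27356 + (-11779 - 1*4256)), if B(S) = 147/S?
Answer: 7960816597/20 ≈ 3.9804e+8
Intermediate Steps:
(-9166 + B(-20))*(-27356 + (-11779 - 1*4256)) = (-9166 + 147/(-20))*(-27356 + (-11779 - 1*4256)) = (-9166 + 147*(-1/20))*(-27356 + (-11779 - 4256)) = (-9166 - 147/20)*(-27356 - 16035) = -183467/20*(-43391) = 7960816597/20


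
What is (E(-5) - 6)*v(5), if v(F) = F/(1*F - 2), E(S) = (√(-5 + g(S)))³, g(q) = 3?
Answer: -10 - 10*I*√2/3 ≈ -10.0 - 4.714*I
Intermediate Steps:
E(S) = -2*I*√2 (E(S) = (√(-5 + 3))³ = (√(-2))³ = (I*√2)³ = -2*I*√2)
v(F) = F/(-2 + F) (v(F) = F/(F - 2) = F/(-2 + F))
(E(-5) - 6)*v(5) = (-2*I*√2 - 6)*(5/(-2 + 5)) = (-6 - 2*I*√2)*(5/3) = -10 - 10*I*√2/3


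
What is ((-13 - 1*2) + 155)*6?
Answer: 840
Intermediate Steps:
((-13 - 1*2) + 155)*6 = ((-13 - 2) + 155)*6 = (-15 + 155)*6 = 140*6 = 840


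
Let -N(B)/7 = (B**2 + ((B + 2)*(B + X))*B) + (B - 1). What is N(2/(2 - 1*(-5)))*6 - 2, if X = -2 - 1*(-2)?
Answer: 820/49 ≈ 16.735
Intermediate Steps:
X = 0 (X = -2 + 2 = 0)
N(B) = 7 - 7*B - 7*B**2 - 7*B**2*(2 + B) (N(B) = -7*((B**2 + ((B + 2)*(B + 0))*B) + (B - 1)) = -7*((B**2 + ((2 + B)*B)*B) + (-1 + B)) = -7*((B**2 + (B*(2 + B))*B) + (-1 + B)) = -7*((B**2 + B**2*(2 + B)) + (-1 + B)) = -7*(-1 + B + B**2 + B**2*(2 + B)) = 7 - 7*B - 7*B**2 - 7*B**2*(2 + B))
N(2/(2 - 1*(-5)))*6 - 2 = (7 - 21*4/(2 - 1*(-5))**2 - 14/(2 - 1*(-5)) - 7*8/(2 - 1*(-5))**3)*6 - 2 = (7 - 21*4/(2 + 5)**2 - 14/(2 + 5) - 7*8/(2 + 5)**3)*6 - 2 = (7 - 21*(2/7)**2 - 14/7 - 7*(2/7)**3)*6 - 2 = (7 - 21*(2*(1/7))**2 - 14/7 - 7*(2*(1/7))**3)*6 - 2 = (7 - 21*(2/7)**2 - 7*2/7 - 7*(2/7)**3)*6 - 2 = (7 - 21*4/49 - 2 - 7*8/343)*6 - 2 = (7 - 12/7 - 2 - 8/49)*6 - 2 = (153/49)*6 - 2 = 918/49 - 2 = 820/49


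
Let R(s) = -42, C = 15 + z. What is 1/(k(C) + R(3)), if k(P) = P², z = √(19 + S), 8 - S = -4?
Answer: 107/8948 - 15*√31/8948 ≈ 0.0026244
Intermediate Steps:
S = 12 (S = 8 - 1*(-4) = 8 + 4 = 12)
z = √31 (z = √(19 + 12) = √31 ≈ 5.5678)
C = 15 + √31 ≈ 20.568
1/(k(C) + R(3)) = 1/((15 + √31)² - 42) = 1/(-42 + (15 + √31)²)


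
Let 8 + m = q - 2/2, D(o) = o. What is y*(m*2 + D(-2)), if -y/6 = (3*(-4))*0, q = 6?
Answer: 0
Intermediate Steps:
y = 0 (y = -6*3*(-4)*0 = -(-72)*0 = -6*0 = 0)
m = -3 (m = -8 + (6 - 2/2) = -8 + (6 - 2*½) = -8 + (6 - 1) = -8 + 5 = -3)
y*(m*2 + D(-2)) = 0*(-3*2 - 2) = 0*(-6 - 2) = 0*(-8) = 0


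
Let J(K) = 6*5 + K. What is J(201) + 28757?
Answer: 28988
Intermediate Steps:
J(K) = 30 + K
J(201) + 28757 = (30 + 201) + 28757 = 231 + 28757 = 28988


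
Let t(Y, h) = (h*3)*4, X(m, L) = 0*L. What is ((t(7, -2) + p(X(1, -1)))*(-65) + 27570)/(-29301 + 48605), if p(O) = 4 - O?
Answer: 14435/9652 ≈ 1.4955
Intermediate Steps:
X(m, L) = 0
t(Y, h) = 12*h (t(Y, h) = (3*h)*4 = 12*h)
((t(7, -2) + p(X(1, -1)))*(-65) + 27570)/(-29301 + 48605) = ((12*(-2) + (4 - 1*0))*(-65) + 27570)/(-29301 + 48605) = ((-24 + (4 + 0))*(-65) + 27570)/19304 = ((-24 + 4)*(-65) + 27570)*(1/19304) = (-20*(-65) + 27570)*(1/19304) = (1300 + 27570)*(1/19304) = 28870*(1/19304) = 14435/9652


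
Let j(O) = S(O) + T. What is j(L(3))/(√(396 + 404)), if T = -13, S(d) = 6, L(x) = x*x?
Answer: -7*√2/40 ≈ -0.24749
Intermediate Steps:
L(x) = x²
j(O) = -7 (j(O) = 6 - 13 = -7)
j(L(3))/(√(396 + 404)) = -7/√(396 + 404) = -7*√2/40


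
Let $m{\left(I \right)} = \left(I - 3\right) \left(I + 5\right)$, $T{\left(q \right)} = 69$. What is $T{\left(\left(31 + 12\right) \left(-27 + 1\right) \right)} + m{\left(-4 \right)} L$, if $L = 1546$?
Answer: $-10753$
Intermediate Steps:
$m{\left(I \right)} = \left(-3 + I\right) \left(5 + I\right)$
$T{\left(\left(31 + 12\right) \left(-27 + 1\right) \right)} + m{\left(-4 \right)} L = 69 + \left(-15 + \left(-4\right)^{2} + 2 \left(-4\right)\right) 1546 = 69 + \left(-15 + 16 - 8\right) 1546 = 69 - 10822 = -10753$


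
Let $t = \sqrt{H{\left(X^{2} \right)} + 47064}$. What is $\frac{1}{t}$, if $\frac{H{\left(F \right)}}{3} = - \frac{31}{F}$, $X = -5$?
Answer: $\frac{5 \sqrt{130723}}{392169} \approx 0.0046097$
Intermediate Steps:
$H{\left(F \right)} = - \frac{93}{F}$ ($H{\left(F \right)} = 3 \left(- \frac{31}{F}\right) = - \frac{93}{F}$)
$t = \frac{3 \sqrt{130723}}{5}$ ($t = \sqrt{- \frac{93}{\left(-5\right)^{2}} + 47064} = \sqrt{- \frac{93}{25} + 47064} = \sqrt{\frac{1176507}{25}} = \frac{3 \sqrt{130723}}{5} \approx 216.93$)
$\frac{1}{t} = \frac{1}{\frac{3}{5} \sqrt{130723}} = \frac{5 \sqrt{130723}}{392169}$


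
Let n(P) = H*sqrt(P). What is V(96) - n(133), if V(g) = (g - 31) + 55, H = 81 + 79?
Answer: 120 - 160*sqrt(133) ≈ -1725.2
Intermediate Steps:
H = 160
V(g) = 24 + g (V(g) = (-31 + g) + 55 = 24 + g)
n(P) = 160*sqrt(P)
V(96) - n(133) = (24 + 96) - 160*sqrt(133) = 120 - 160*sqrt(133)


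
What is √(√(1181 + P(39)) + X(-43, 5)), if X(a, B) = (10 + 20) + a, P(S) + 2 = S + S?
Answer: √(-13 + √1257) ≈ 4.7386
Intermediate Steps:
P(S) = -2 + 2*S (P(S) = -2 + (S + S) = -2 + 2*S)
X(a, B) = 30 + a
√(√(1181 + P(39)) + X(-43, 5)) = √(√(1181 + (-2 + 2*39)) + (30 - 43)) = √(√(1181 + (-2 + 78)) - 13) = √(√(1181 + 76) - 13) = √(√1257 - 13) = √(-13 + √1257)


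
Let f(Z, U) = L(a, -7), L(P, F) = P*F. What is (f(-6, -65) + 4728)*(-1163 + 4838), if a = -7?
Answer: 17555475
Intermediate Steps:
L(P, F) = F*P
f(Z, U) = 49 (f(Z, U) = -7*(-7) = 49)
(f(-6, -65) + 4728)*(-1163 + 4838) = (49 + 4728)*(-1163 + 4838) = 4777*3675 = 17555475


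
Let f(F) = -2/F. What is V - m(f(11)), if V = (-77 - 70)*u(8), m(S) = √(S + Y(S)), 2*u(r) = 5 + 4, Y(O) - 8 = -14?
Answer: -1323/2 - 2*I*√187/11 ≈ -661.5 - 2.4863*I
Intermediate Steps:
Y(O) = -6 (Y(O) = 8 - 14 = -6)
u(r) = 9/2 (u(r) = (5 + 4)/2 = (½)*9 = 9/2)
m(S) = √(-6 + S) (m(S) = √(S - 6) = √(-6 + S))
V = -1323/2 (V = (-77 - 70)*(9/2) = -147*9/2 = -1323/2 ≈ -661.50)
V - m(f(11)) = -1323/2 - √(-6 - 2/11) = -1323/2 - √(-68/11) = -1323/2 - 2*I*√187/11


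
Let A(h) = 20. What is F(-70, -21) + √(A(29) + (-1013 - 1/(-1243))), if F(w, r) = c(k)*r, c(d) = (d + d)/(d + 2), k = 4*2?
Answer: -168/5 + I*√1534232414/1243 ≈ -33.6 + 31.512*I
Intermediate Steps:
k = 8
c(d) = 2*d/(2 + d) (c(d) = (2*d)/(2 + d) = 2*d/(2 + d))
F(w, r) = 8*r/5 (F(w, r) = (2*8/(2 + 8))*r = (2*8/10)*r = (2*8*(⅒))*r = 8*r/5)
F(-70, -21) + √(A(29) + (-1013 - 1/(-1243))) = (8/5)*(-21) + √(20 + (-1013 - 1/(-1243))) = -168/5 + √(20 + (-1013 - 1*(-1/1243))) = -168/5 + √(20 + (-1013 + 1/1243)) = -168/5 + √(20 - 1259158/1243) = -168/5 + √(-1234298/1243) = -168/5 + I*√1534232414/1243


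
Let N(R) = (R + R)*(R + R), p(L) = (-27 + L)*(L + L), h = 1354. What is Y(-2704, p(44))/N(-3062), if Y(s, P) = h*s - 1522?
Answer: -1831369/18751688 ≈ -0.097664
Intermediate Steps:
p(L) = 2*L*(-27 + L) (p(L) = (-27 + L)*(2*L) = 2*L*(-27 + L))
Y(s, P) = -1522 + 1354*s (Y(s, P) = 1354*s - 1522 = -1522 + 1354*s)
N(R) = 4*R² (N(R) = (2*R)*(2*R) = 4*R²)
Y(-2704, p(44))/N(-3062) = (-1522 + 1354*(-2704))/((4*(-3062)²)) = (-1522 - 3661216)/((4*9375844)) = -3662738/37503376 = -3662738*1/37503376 = -1831369/18751688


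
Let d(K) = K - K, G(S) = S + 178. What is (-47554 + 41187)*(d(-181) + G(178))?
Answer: -2266652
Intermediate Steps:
G(S) = 178 + S
d(K) = 0
(-47554 + 41187)*(d(-181) + G(178)) = (-47554 + 41187)*(0 + (178 + 178)) = -6367*(0 + 356) = -6367*356 = -2266652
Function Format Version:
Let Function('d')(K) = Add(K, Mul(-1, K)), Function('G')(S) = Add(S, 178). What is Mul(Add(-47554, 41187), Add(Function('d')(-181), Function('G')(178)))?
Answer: -2266652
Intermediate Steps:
Function('G')(S) = Add(178, S)
Function('d')(K) = 0
Mul(Add(-47554, 41187), Add(Function('d')(-181), Function('G')(178))) = Mul(Add(-47554, 41187), Add(0, Add(178, 178))) = Mul(-6367, Add(0, 356)) = Mul(-6367, 356) = -2266652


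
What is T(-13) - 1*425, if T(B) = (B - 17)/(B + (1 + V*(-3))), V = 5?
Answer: -3815/9 ≈ -423.89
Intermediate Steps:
T(B) = (-17 + B)/(-14 + B) (T(B) = (B - 17)/(B + (1 + 5*(-3))) = (-17 + B)/(B + (1 - 15)) = (-17 + B)/(B - 14) = (-17 + B)/(-14 + B))
T(-13) - 1*425 = (-17 - 13)/(-14 - 13) - 1*425 = -30/(-27) - 425 = -1/27*(-30) - 425 = 10/9 - 425 = -3815/9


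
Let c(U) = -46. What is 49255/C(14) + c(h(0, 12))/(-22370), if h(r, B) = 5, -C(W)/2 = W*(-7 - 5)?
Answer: 550924903/3758160 ≈ 146.59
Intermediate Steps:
C(W) = 24*W (C(W) = -2*W*(-7 - 5) = -2*W*(-12) = -(-24)*W = 24*W)
49255/C(14) + c(h(0, 12))/(-22370) = 49255/((24*14)) - 46/(-22370) = 49255/336 - 46*(-1/22370) = 49255*(1/336) + 23/11185 = 49255/336 + 23/11185 = 550924903/3758160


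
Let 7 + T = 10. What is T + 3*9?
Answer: 30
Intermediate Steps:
T = 3 (T = -7 + 10 = 3)
T + 3*9 = 3 + 3*9 = 3 + 27 = 30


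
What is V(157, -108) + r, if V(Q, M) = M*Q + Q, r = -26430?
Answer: -43229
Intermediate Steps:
V(Q, M) = Q + M*Q
V(157, -108) + r = 157*(1 - 108) - 26430 = 157*(-107) - 26430 = -16799 - 26430 = -43229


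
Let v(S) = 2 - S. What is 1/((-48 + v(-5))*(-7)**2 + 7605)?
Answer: 1/5596 ≈ 0.00017870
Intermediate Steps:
1/((-48 + v(-5))*(-7)**2 + 7605) = 1/((-48 + (2 - 1*(-5)))*(-7)**2 + 7605) = 1/((-48 + (2 + 5))*49 + 7605) = 1/((-48 + 7)*49 + 7605) = 1/(-41*49 + 7605) = 1/(-2009 + 7605) = 1/5596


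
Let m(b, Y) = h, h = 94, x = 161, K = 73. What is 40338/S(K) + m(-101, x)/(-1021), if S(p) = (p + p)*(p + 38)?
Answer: 6610289/2757721 ≈ 2.3970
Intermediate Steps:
m(b, Y) = 94
S(p) = 2*p*(38 + p) (S(p) = (2*p)*(38 + p) = 2*p*(38 + p))
40338/S(K) + m(-101, x)/(-1021) = 40338/((2*73*(38 + 73))) + 94/(-1021) = 40338/((2*73*111)) + 94*(-1/1021) = 40338/16206 - 94/1021 = 40338*(1/16206) - 94/1021 = 6723/2701 - 94/1021 = 6610289/2757721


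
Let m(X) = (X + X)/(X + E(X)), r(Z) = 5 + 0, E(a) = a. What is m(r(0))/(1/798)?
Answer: 798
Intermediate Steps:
r(Z) = 5
m(X) = 1 (m(X) = (X + X)/(X + X) = (2*X)/((2*X)) = (2*X)*(1/(2*X)) = 1)
m(r(0))/(1/798) = 1/1/798 = 1/(1/798) = 1*798 = 798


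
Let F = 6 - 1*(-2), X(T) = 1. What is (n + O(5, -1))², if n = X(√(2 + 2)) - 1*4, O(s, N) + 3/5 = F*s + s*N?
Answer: 24649/25 ≈ 985.96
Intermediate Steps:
F = 8 (F = 6 + 2 = 8)
O(s, N) = -⅗ + 8*s + N*s (O(s, N) = -⅗ + (8*s + s*N) = -⅗ + (8*s + N*s) = -⅗ + 8*s + N*s)
n = -3 (n = 1 - 1*4 = 1 - 4 = -3)
(n + O(5, -1))² = (-3 + (-⅗ + 8*5 - 1*5))² = (-3 + (-⅗ + 40 - 5))² = (-3 + 172/5)² = (157/5)² = 24649/25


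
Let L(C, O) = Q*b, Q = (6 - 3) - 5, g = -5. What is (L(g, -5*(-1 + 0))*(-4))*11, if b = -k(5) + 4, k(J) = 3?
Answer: 88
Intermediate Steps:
Q = -2 (Q = 3 - 5 = -2)
b = 1 (b = -1*3 + 4 = -3 + 4 = 1)
L(C, O) = -2 (L(C, O) = -2*1 = -2)
(L(g, -5*(-1 + 0))*(-4))*11 = -2*(-4)*11 = 8*11 = 88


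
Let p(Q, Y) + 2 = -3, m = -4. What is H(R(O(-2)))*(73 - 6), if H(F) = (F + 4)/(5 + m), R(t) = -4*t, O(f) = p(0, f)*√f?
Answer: 268 + 1340*I*√2 ≈ 268.0 + 1895.0*I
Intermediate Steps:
p(Q, Y) = -5 (p(Q, Y) = -2 - 3 = -5)
O(f) = -5*√f
H(F) = 4 + F (H(F) = (F + 4)/(5 - 4) = (4 + F)/1 = (4 + F)*1 = 4 + F)
H(R(O(-2)))*(73 - 6) = (4 - (-20)*√(-2))*(73 - 6) = (4 - (-20)*I*√2)*67 = (4 + 20*I*√2)*67 = 268 + 1340*I*√2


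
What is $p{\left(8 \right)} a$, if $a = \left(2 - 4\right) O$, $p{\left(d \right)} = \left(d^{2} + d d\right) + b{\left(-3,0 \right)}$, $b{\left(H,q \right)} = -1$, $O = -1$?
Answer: $254$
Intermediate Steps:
$p{\left(d \right)} = -1 + 2 d^{2}$ ($p{\left(d \right)} = \left(d^{2} + d d\right) - 1 = \left(d^{2} + d^{2}\right) - 1 = 2 d^{2} - 1 = -1 + 2 d^{2}$)
$a = 2$ ($a = \left(2 - 4\right) \left(-1\right) = \left(-2\right) \left(-1\right) = 2$)
$p{\left(8 \right)} a = \left(-1 + 2 \cdot 8^{2}\right) 2 = \left(-1 + 2 \cdot 64\right) 2 = \left(-1 + 128\right) 2 = 127 \cdot 2 = 254$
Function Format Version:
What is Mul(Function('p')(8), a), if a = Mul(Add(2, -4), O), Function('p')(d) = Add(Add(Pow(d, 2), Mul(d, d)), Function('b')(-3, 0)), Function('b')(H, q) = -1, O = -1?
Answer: 254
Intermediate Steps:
Function('p')(d) = Add(-1, Mul(2, Pow(d, 2))) (Function('p')(d) = Add(Add(Pow(d, 2), Mul(d, d)), -1) = Add(Add(Pow(d, 2), Pow(d, 2)), -1) = Add(Mul(2, Pow(d, 2)), -1) = Add(-1, Mul(2, Pow(d, 2))))
a = 2 (a = Mul(Add(2, -4), -1) = Mul(-2, -1) = 2)
Mul(Function('p')(8), a) = Mul(Add(-1, Mul(2, Pow(8, 2))), 2) = Mul(Add(-1, Mul(2, 64)), 2) = Mul(Add(-1, 128), 2) = Mul(127, 2) = 254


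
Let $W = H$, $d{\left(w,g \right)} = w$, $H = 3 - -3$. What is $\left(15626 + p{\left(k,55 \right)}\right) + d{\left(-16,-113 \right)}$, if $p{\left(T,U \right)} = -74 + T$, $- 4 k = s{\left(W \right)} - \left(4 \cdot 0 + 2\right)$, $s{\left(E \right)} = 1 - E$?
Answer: $\frac{62151}{4} \approx 15538.0$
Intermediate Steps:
$H = 6$ ($H = 3 + 3 = 6$)
$W = 6$
$k = \frac{7}{4}$ ($k = - \frac{\left(1 - 6\right) - \left(4 \cdot 0 + 2\right)}{4} = - \frac{\left(1 - 6\right) - \left(0 + 2\right)}{4} = - \frac{-5 - 2}{4} = \left(- \frac{1}{4}\right) \left(-7\right) = \frac{7}{4} \approx 1.75$)
$\left(15626 + p{\left(k,55 \right)}\right) + d{\left(-16,-113 \right)} = \left(15626 + \left(-74 + \frac{7}{4}\right)\right) - 16 = \left(15626 - \frac{289}{4}\right) - 16 = \frac{62215}{4} - 16 = \frac{62151}{4}$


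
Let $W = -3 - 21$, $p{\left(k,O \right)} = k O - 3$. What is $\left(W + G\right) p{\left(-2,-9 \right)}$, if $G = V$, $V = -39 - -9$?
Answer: $-810$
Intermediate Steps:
$p{\left(k,O \right)} = -3 + O k$ ($p{\left(k,O \right)} = O k - 3 = -3 + O k$)
$V = -30$ ($V = -39 + 9 = -30$)
$G = -30$
$W = -24$ ($W = -3 - 21 = -24$)
$\left(W + G\right) p{\left(-2,-9 \right)} = \left(-24 - 30\right) \left(-3 - -18\right) = - 54 \left(-3 + 18\right) = \left(-54\right) 15 = -810$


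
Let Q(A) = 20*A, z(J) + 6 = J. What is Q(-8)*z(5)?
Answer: 160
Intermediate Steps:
z(J) = -6 + J
Q(-8)*z(5) = (20*(-8))*(-6 + 5) = -160*(-1) = 160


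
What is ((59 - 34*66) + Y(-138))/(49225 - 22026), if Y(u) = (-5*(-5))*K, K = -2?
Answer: -2235/27199 ≈ -0.082172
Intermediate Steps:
Y(u) = -50 (Y(u) = -5*(-5)*(-2) = 25*(-2) = -50)
((59 - 34*66) + Y(-138))/(49225 - 22026) = ((59 - 34*66) - 50)/(49225 - 22026) = ((59 - 2244) - 50)/27199 = (-2185 - 50)*(1/27199) = -2235*1/27199 = -2235/27199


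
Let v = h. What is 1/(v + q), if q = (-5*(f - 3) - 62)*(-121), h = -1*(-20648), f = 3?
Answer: 1/28150 ≈ 3.5524e-5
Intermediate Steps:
h = 20648
q = 7502 (q = (-5*(3 - 3) - 62)*(-121) = (-5*0 - 62)*(-121) = (0 - 62)*(-121) = -62*(-121) = 7502)
v = 20648
1/(v + q) = 1/(20648 + 7502) = 1/28150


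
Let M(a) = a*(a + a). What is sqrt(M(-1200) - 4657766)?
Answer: I*sqrt(1777766) ≈ 1333.3*I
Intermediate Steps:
M(a) = 2*a**2 (M(a) = a*(2*a) = 2*a**2)
sqrt(M(-1200) - 4657766) = sqrt(2*(-1200)**2 - 4657766) = sqrt(2*1440000 - 4657766) = sqrt(2880000 - 4657766) = sqrt(-1777766) = I*sqrt(1777766)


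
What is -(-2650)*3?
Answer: 7950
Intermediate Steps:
-(-2650)*3 = -530*(-15) = 7950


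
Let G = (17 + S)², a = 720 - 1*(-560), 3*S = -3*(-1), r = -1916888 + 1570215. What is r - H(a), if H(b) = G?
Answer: -346997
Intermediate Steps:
r = -346673
S = 1 (S = (-3*(-1))/3 = (⅓)*3 = 1)
a = 1280 (a = 720 + 560 = 1280)
G = 324 (G = (17 + 1)² = 18² = 324)
H(b) = 324
r - H(a) = -346673 - 1*324 = -346673 - 324 = -346997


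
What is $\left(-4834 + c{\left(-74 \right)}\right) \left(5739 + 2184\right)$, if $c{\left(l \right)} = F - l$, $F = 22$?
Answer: $-37539174$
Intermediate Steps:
$c{\left(l \right)} = 22 - l$
$\left(-4834 + c{\left(-74 \right)}\right) \left(5739 + 2184\right) = \left(-4834 + \left(22 - -74\right)\right) \left(5739 + 2184\right) = \left(-4834 + \left(22 + 74\right)\right) 7923 = \left(-4834 + 96\right) 7923 = \left(-4738\right) 7923 = -37539174$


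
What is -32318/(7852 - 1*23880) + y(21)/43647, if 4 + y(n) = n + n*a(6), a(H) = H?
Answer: 706437875/349787058 ≈ 2.0196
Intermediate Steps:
y(n) = -4 + 7*n (y(n) = -4 + (n + n*6) = -4 + (n + 6*n) = -4 + 7*n)
-32318/(7852 - 1*23880) + y(21)/43647 = -32318/(7852 - 1*23880) + (-4 + 7*21)/43647 = -32318/(7852 - 23880) + (-4 + 147)*(1/43647) = -32318/(-16028) + 143*(1/43647) = -32318*(-1/16028) + 143/43647 = 16159/8014 + 143/43647 = 706437875/349787058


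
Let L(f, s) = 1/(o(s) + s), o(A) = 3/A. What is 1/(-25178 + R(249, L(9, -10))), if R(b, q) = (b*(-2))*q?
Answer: -103/2588354 ≈ -3.9794e-5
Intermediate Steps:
L(f, s) = 1/(s + 3/s) (L(f, s) = 1/(3/s + s) = 1/(s + 3/s))
R(b, q) = -2*b*q (R(b, q) = (-2*b)*q = -2*b*q)
1/(-25178 + R(249, L(9, -10))) = 1/(-25178 - 2*249*(-10/(3 + (-10)**2))) = 1/(-25178 - 2*249*(-10/(3 + 100))) = 1/(-25178 - 2*249*(-10/103)) = 1/(-25178 + 4980/103) = 1/(-2588354/103) = -103/2588354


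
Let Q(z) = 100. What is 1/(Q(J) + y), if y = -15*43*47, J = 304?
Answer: -1/30215 ≈ -3.3096e-5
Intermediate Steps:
y = -30315 (y = -645*47 = -30315)
1/(Q(J) + y) = 1/(100 - 30315) = 1/(-30215) = -1/30215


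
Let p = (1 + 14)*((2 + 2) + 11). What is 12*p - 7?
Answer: 2693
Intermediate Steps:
p = 225 (p = 15*(4 + 11) = 15*15 = 225)
12*p - 7 = 12*225 - 7 = 2700 - 7 = 2693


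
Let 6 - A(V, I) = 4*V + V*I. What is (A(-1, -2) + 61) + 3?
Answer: 72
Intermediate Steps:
A(V, I) = 6 - 4*V - I*V (A(V, I) = 6 - (4*V + V*I) = 6 - (4*V + I*V) = 6 + (-4*V - I*V) = 6 - 4*V - I*V)
(A(-1, -2) + 61) + 3 = ((6 - 4*(-1) - 1*(-2)*(-1)) + 61) + 3 = ((6 + 4 - 2) + 61) + 3 = (8 + 61) + 3 = 69 + 3 = 72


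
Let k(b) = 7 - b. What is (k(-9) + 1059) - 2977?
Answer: -1902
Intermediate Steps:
(k(-9) + 1059) - 2977 = ((7 - 1*(-9)) + 1059) - 2977 = ((7 + 9) + 1059) - 2977 = (16 + 1059) - 2977 = 1075 - 2977 = -1902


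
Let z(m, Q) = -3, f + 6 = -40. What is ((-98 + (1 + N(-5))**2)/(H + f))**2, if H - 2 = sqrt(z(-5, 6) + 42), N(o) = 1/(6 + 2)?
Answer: 38328481/(4096*(44 - sqrt(39))**2) ≈ 6.5647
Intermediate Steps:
f = -46 (f = -6 - 40 = -46)
N(o) = 1/8
H = 2 + sqrt(39) (H = 2 + sqrt(-3 + 42) = 2 + sqrt(39) ≈ 8.2450)
((-98 + (1 + N(-5))**2)/(H + f))**2 = ((-98 + (1 + 1/8)**2)/((2 + sqrt(39)) - 46))**2 = ((-98 + (9/8)**2)/(-44 + sqrt(39)))**2 = ((-98 + 81/64)/(-44 + sqrt(39)))**2 = (-6191/(64*(-44 + sqrt(39))))**2 = 38328481/(4096*(-44 + sqrt(39))**2)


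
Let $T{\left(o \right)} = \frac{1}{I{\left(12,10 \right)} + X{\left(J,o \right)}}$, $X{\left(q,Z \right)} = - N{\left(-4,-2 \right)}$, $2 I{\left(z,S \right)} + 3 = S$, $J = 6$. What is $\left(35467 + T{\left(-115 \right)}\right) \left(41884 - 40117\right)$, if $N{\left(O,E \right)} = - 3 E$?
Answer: $\frac{313347411}{5} \approx 6.267 \cdot 10^{7}$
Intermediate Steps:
$I{\left(z,S \right)} = - \frac{3}{2} + \frac{S}{2}$
$X{\left(q,Z \right)} = -6$ ($X{\left(q,Z \right)} = - \left(-3\right) \left(-2\right) = \left(-1\right) 6 = -6$)
$T{\left(o \right)} = - \frac{2}{5}$ ($T{\left(o \right)} = \frac{1}{\left(- \frac{3}{2} + \frac{1}{2} \cdot 10\right) - 6} = \frac{1}{\left(- \frac{3}{2} + 5\right) - 6} = \frac{1}{\frac{7}{2} - 6} = \frac{1}{- \frac{5}{2}} = - \frac{2}{5}$)
$\left(35467 + T{\left(-115 \right)}\right) \left(41884 - 40117\right) = \left(35467 - \frac{2}{5}\right) \left(41884 - 40117\right) = \frac{177333}{5} \cdot 1767 = \frac{313347411}{5}$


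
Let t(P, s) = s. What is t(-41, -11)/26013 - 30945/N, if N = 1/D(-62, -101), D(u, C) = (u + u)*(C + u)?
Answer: -16270099824431/26013 ≈ -6.2546e+8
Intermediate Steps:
D(u, C) = 2*u*(C + u) (D(u, C) = (2*u)*(C + u) = 2*u*(C + u))
N = 1/20212 (N = 1/(2*(-62)*(-101 - 62)) = 1/(2*(-62)*(-163)) = 1/20212 ≈ 4.9476e-5)
t(-41, -11)/26013 - 30945/N = -11/26013 - 30945/1/20212 = -11*1/26013 - 30945*20212 = -11/26013 - 625460340 = -16270099824431/26013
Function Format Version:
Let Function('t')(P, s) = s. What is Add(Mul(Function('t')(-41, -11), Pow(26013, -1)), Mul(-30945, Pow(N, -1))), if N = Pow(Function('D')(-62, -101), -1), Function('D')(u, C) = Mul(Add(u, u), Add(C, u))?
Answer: Rational(-16270099824431, 26013) ≈ -6.2546e+8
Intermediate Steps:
Function('D')(u, C) = Mul(2, u, Add(C, u)) (Function('D')(u, C) = Mul(Mul(2, u), Add(C, u)) = Mul(2, u, Add(C, u)))
N = Rational(1, 20212) (N = Pow(Mul(2, -62, Add(-101, -62)), -1) = Pow(Mul(2, -62, -163), -1) = Pow(20212, -1) = Rational(1, 20212) ≈ 4.9476e-5)
Add(Mul(Function('t')(-41, -11), Pow(26013, -1)), Mul(-30945, Pow(N, -1))) = Add(Mul(-11, Pow(26013, -1)), Mul(-30945, Pow(Rational(1, 20212), -1))) = Add(Mul(-11, Rational(1, 26013)), Mul(-30945, 20212)) = Add(Rational(-11, 26013), -625460340) = Rational(-16270099824431, 26013)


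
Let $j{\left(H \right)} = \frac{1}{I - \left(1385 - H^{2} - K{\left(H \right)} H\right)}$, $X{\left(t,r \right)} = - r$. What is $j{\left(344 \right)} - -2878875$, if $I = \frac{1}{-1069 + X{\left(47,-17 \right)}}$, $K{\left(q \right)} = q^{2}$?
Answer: $\frac{123640227321549677}{42947410819} \approx 2.8789 \cdot 10^{6}$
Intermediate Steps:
$I = - \frac{1}{1052}$ ($I = \frac{1}{-1069 - -17} = \frac{1}{-1069 + 17} = \frac{1}{-1052} = - \frac{1}{1052} \approx -0.00095057$)
$j{\left(H \right)} = \frac{1}{- \frac{1457021}{1052} + H^{2} + H^{3}}$ ($j{\left(H \right)} = \frac{1}{- \frac{1}{1052} - \left(1385 - H^{2} - H^{2} H\right)} = \frac{1}{- \frac{1}{1052} - \left(1385 - H^{2} - H^{3}\right)} = \frac{1}{- \frac{1}{1052} + \left(-1385 + H^{2} + H^{3}\right)} = \frac{1}{- \frac{1457021}{1052} + H^{2} + H^{3}}$)
$j{\left(344 \right)} - -2878875 = \frac{1052}{-1457021 + 1052 \cdot 344^{2} + 1052 \cdot 344^{3}} - -2878875 = \frac{1052}{-1457021 + 1052 \cdot 118336 + 1052 \cdot 40707584} + 2878875 = \frac{1052}{-1457021 + 124489472 + 42824378368} + 2878875 = \frac{1052}{42947410819} + 2878875 = \frac{123640227321549677}{42947410819}$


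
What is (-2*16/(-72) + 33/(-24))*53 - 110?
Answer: -11471/72 ≈ -159.32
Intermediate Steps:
(-2*16/(-72) + 33/(-24))*53 - 110 = (-32*(-1/72) + 33*(-1/24))*53 - 110 = (4/9 - 11/8)*53 - 110 = -67/72*53 - 110 = -3551/72 - 110 = -11471/72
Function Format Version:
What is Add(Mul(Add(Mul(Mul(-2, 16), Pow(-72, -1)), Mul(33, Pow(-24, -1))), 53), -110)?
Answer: Rational(-11471, 72) ≈ -159.32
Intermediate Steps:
Add(Mul(Add(Mul(Mul(-2, 16), Pow(-72, -1)), Mul(33, Pow(-24, -1))), 53), -110) = Add(Mul(Add(Mul(-32, Rational(-1, 72)), Mul(33, Rational(-1, 24))), 53), -110) = Add(Mul(Add(Rational(4, 9), Rational(-11, 8)), 53), -110) = Add(Mul(Rational(-67, 72), 53), -110) = Add(Rational(-3551, 72), -110) = Rational(-11471, 72)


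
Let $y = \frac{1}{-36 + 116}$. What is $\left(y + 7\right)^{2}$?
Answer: $\frac{314721}{6400} \approx 49.175$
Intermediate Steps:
$y = \frac{1}{80} \approx 0.0125$
$\left(y + 7\right)^{2} = \left(\frac{1}{80} + 7\right)^{2} = \left(\frac{561}{80}\right)^{2} = \frac{314721}{6400}$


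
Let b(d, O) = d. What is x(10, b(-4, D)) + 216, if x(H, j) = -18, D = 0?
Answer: 198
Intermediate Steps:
x(10, b(-4, D)) + 216 = -18 + 216 = 198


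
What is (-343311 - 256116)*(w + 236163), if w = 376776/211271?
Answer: -29908272266219223/211271 ≈ -1.4156e+11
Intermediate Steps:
w = 376776/211271 (w = 376776*(1/211271) = 376776/211271 ≈ 1.7834)
(-343311 - 256116)*(w + 236163) = (-343311 - 256116)*(376776/211271 + 236163) = -599427*49894769949/211271 = -29908272266219223/211271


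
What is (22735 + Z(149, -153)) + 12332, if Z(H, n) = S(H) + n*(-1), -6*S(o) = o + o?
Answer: 105511/3 ≈ 35170.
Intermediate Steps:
S(o) = -o/3 (S(o) = -(o + o)/6 = -o/3)
Z(H, n) = -n - H/3 (Z(H, n) = -H/3 + n*(-1) = -H/3 - n = -n - H/3)
(22735 + Z(149, -153)) + 12332 = (22735 + (-1*(-153) - ⅓*149)) + 12332 = (22735 + (153 - 149/3)) + 12332 = (22735 + 310/3) + 12332 = 68515/3 + 12332 = 105511/3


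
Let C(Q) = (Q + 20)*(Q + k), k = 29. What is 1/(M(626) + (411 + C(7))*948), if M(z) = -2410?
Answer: 1/1308674 ≈ 7.6413e-7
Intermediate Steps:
C(Q) = (20 + Q)*(29 + Q) (C(Q) = (Q + 20)*(Q + 29) = (20 + Q)*(29 + Q))
1/(M(626) + (411 + C(7))*948) = 1/(-2410 + (411 + (580 + 7**2 + 49*7))*948) = 1/(-2410 + (411 + (580 + 49 + 343))*948) = 1/(-2410 + (411 + 972)*948) = 1/(-2410 + 1383*948) = 1/(-2410 + 1311084) = 1/1308674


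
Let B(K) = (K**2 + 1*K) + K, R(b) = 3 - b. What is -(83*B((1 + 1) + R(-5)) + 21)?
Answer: -9981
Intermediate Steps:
B(K) = K**2 + 2*K (B(K) = (K**2 + K) + K = (K + K**2) + K = K**2 + 2*K)
-(83*B((1 + 1) + R(-5)) + 21) = -(83*(((1 + 1) + (3 - 1*(-5)))*(2 + ((1 + 1) + (3 - 1*(-5))))) + 21) = -(83*((2 + (3 + 5))*(2 + (2 + (3 + 5)))) + 21) = -(83*((2 + 8)*(2 + (2 + 8))) + 21) = -(83*(10*(2 + 10)) + 21) = -(83*(10*12) + 21) = -(83*120 + 21) = -(9960 + 21) = -1*9981 = -9981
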